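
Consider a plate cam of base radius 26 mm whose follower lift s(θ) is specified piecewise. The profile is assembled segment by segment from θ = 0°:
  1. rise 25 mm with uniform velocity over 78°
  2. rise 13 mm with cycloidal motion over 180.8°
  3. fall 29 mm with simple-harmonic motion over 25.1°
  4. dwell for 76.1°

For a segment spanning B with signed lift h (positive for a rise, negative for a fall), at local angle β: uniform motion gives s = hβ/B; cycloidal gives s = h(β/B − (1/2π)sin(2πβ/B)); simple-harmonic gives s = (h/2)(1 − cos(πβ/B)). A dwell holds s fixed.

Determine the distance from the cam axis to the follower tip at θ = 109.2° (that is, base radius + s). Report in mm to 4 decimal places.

seg 1 [0°–78°] uniform, h=25: full span → s += 25 → s = 25.0000
seg 2 [78°–258.8°] cycloidal, h=13: θ=109.2° here. β=31.2, B=180.8. 13·(0.1726 − sin(2π·0.1726)/(2π)) = 0.4144 → s = 25.4144
radial distance = base radius + s = 26 + 25.4144 = 51.4144

51.4144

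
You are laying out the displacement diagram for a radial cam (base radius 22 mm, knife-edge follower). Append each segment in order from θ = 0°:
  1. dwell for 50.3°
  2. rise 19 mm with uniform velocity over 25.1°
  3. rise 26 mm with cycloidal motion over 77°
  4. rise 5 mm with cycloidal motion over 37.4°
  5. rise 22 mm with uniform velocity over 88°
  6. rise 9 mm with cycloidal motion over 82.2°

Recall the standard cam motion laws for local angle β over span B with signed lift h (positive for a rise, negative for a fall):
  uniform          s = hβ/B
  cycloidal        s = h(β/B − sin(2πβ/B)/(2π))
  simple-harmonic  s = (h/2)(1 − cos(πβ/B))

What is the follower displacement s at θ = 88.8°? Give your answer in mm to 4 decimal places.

seg 1 [0°–50.3°] dwell: s stays 0.0000
seg 2 [50.3°–75.4°] uniform, h=19: full span → s += 19 → s = 19.0000
seg 3 [75.4°–152.4°] cycloidal, h=26: θ=88.8° here. β=13.4, B=77. 26·(0.1740 − sin(2π·0.1740)/(2π)) = 0.8492 → s = 19.8492

19.8492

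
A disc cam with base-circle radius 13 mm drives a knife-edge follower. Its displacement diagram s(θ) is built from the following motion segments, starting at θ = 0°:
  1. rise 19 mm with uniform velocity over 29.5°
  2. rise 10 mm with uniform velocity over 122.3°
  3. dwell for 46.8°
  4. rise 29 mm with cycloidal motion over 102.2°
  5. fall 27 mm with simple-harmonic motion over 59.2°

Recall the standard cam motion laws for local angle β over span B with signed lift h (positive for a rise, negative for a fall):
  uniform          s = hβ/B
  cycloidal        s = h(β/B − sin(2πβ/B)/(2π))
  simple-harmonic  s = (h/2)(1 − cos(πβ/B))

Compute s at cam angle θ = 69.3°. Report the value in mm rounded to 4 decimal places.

seg 1 [0°–29.5°] uniform, h=19: full span → s += 19 → s = 19.0000
seg 2 [29.5°–151.8°] uniform, h=10: θ=69.3° here. β=39.8, B=122.3. 10·39.8/122.3 = 3.2543 → s = 22.2543

22.2543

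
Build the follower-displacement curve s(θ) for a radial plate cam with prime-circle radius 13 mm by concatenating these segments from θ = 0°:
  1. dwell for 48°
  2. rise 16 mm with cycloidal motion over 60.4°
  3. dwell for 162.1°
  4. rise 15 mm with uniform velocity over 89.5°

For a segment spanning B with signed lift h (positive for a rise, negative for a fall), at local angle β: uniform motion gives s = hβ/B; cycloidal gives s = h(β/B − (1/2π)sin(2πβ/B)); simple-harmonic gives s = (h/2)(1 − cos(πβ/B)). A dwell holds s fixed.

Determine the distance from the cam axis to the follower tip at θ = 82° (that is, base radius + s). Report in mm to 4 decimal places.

seg 1 [0°–48°] dwell: s stays 0.0000
seg 2 [48°–108.4°] cycloidal, h=16: θ=82° here. β=34, B=60.4. 16·(0.5629 − sin(2π·0.5629)/(2π)) = 9.9872 → s = 9.9872
radial distance = base radius + s = 13 + 9.9872 = 22.9872

22.9872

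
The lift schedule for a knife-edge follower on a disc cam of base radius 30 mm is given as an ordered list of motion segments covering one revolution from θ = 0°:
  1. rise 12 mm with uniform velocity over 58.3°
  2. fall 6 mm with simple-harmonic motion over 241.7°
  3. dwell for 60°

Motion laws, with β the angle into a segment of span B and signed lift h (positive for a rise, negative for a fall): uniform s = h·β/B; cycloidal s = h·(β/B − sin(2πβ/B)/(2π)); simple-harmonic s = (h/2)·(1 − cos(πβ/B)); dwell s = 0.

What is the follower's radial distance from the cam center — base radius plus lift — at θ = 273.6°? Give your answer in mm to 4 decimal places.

seg 1 [0°–58.3°] uniform, h=12: full span → s += 12 → s = 12.0000
seg 2 [58.3°–300°] simple-harmonic, h=-6: θ=273.6° here. β=215.3, B=241.7. -6/2·(1 − cos(π·0.8908)) = -5.8251 → s = 6.1749
radial distance = base radius + s = 30 + 6.1749 = 36.1749

36.1749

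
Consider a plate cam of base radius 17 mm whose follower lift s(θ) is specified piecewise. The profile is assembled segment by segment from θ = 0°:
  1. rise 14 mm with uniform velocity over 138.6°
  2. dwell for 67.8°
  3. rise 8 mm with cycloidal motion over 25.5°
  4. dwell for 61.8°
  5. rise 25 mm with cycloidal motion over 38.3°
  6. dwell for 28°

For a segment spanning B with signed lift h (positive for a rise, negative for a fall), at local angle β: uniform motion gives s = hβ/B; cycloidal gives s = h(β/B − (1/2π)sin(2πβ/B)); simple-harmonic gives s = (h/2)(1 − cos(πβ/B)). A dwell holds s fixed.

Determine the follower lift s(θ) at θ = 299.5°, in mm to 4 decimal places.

seg 1 [0°–138.6°] uniform, h=14: full span → s += 14 → s = 14.0000
seg 2 [138.6°–206.4°] dwell: s stays 14.0000
seg 3 [206.4°–231.9°] cycloidal, h=8: full span → s += 8 → s = 22.0000
seg 4 [231.9°–293.7°] dwell: s stays 22.0000
seg 5 [293.7°–332°] cycloidal, h=25: θ=299.5° here. β=5.8, B=38.3. 25·(0.1514 − sin(2π·0.1514)/(2π)) = 0.5460 → s = 22.5460

22.5460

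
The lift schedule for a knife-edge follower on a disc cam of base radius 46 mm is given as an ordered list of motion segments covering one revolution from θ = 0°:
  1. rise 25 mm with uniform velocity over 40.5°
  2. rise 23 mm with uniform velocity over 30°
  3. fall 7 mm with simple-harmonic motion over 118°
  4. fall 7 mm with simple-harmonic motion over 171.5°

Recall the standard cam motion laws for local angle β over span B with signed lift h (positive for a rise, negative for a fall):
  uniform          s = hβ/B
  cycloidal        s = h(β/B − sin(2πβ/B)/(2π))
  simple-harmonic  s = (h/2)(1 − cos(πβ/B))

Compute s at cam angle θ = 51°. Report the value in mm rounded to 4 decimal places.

seg 1 [0°–40.5°] uniform, h=25: full span → s += 25 → s = 25.0000
seg 2 [40.5°–70.5°] uniform, h=23: θ=51° here. β=10.5, B=30. 23·10.5/30 = 8.0500 → s = 33.0500

33.0500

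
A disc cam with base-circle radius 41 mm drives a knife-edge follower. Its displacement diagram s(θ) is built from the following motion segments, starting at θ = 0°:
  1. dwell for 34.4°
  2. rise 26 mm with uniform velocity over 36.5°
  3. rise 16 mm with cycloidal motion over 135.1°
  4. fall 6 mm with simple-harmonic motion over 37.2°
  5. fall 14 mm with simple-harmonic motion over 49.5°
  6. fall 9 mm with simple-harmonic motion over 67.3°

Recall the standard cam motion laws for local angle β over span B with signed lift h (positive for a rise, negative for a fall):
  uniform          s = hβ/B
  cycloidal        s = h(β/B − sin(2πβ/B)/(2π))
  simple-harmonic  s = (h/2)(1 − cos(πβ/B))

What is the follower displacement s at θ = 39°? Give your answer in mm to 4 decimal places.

seg 1 [0°–34.4°] dwell: s stays 0.0000
seg 2 [34.4°–70.9°] uniform, h=26: θ=39° here. β=4.6, B=36.5. 26·4.6/36.5 = 3.2767 → s = 3.2767

3.2767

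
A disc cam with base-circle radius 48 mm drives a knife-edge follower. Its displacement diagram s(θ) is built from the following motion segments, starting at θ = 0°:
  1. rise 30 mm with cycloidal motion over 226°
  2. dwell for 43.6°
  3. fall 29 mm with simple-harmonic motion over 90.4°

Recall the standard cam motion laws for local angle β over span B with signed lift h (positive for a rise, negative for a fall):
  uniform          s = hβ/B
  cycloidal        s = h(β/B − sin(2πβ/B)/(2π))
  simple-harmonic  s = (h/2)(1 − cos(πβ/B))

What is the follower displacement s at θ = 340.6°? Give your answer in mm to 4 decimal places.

seg 1 [0°–226°] cycloidal, h=30: full span → s += 30 → s = 30.0000
seg 2 [226°–269.6°] dwell: s stays 30.0000
seg 3 [269.6°–360°] simple-harmonic, h=-29: θ=340.6° here. β=71, B=90.4. -29/2·(1 − cos(π·0.7854)) = -25.8276 → s = 4.1724

4.1724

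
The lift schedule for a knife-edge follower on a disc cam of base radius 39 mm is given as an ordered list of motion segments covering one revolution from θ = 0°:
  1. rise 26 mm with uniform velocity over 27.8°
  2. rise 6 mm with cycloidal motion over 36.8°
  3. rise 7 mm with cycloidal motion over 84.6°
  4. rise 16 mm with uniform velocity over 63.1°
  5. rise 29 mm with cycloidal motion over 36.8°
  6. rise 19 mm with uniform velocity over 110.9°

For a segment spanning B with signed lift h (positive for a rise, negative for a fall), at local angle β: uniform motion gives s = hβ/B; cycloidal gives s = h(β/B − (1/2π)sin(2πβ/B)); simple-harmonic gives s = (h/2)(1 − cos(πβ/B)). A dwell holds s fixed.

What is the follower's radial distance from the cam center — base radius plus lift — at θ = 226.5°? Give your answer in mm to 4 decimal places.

seg 1 [0°–27.8°] uniform, h=26: full span → s += 26 → s = 26.0000
seg 2 [27.8°–64.6°] cycloidal, h=6: full span → s += 6 → s = 32.0000
seg 3 [64.6°–149.2°] cycloidal, h=7: full span → s += 7 → s = 39.0000
seg 4 [149.2°–212.3°] uniform, h=16: full span → s += 16 → s = 55.0000
seg 5 [212.3°–249.1°] cycloidal, h=29: θ=226.5° here. β=14.2, B=36.8. 29·(0.3859 − sin(2π·0.3859)/(2π)) = 8.1569 → s = 63.1569
radial distance = base radius + s = 39 + 63.1569 = 102.1569

102.1569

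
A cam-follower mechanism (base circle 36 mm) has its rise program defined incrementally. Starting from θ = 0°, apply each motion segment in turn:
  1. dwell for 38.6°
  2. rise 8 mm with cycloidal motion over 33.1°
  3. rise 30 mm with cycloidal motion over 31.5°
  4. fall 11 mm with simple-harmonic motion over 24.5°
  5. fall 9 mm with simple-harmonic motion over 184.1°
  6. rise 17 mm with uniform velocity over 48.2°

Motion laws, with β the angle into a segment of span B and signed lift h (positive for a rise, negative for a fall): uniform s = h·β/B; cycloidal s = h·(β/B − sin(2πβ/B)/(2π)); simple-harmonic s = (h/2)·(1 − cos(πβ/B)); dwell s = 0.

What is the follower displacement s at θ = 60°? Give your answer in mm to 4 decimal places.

seg 1 [0°–38.6°] dwell: s stays 0.0000
seg 2 [38.6°–71.7°] cycloidal, h=8: θ=60° here. β=21.4, B=33.1. 8·(0.6465 − sin(2π·0.6465)/(2π)) = 6.1857 → s = 6.1857

6.1857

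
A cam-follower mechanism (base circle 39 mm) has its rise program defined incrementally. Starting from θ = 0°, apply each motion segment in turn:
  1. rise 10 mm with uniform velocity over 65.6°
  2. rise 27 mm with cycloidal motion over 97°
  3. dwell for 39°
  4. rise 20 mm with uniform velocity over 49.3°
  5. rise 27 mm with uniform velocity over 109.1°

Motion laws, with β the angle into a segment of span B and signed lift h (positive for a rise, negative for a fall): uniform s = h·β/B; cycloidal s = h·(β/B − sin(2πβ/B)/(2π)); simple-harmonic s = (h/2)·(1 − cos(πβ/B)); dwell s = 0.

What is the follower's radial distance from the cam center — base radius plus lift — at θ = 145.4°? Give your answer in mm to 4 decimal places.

seg 1 [0°–65.6°] uniform, h=10: full span → s += 10 → s = 10.0000
seg 2 [65.6°–162.6°] cycloidal, h=27: θ=145.4° here. β=79.8, B=97. 27·(0.8227 − sin(2π·0.8227)/(2π)) = 26.0692 → s = 36.0692
radial distance = base radius + s = 39 + 36.0692 = 75.0692

75.0692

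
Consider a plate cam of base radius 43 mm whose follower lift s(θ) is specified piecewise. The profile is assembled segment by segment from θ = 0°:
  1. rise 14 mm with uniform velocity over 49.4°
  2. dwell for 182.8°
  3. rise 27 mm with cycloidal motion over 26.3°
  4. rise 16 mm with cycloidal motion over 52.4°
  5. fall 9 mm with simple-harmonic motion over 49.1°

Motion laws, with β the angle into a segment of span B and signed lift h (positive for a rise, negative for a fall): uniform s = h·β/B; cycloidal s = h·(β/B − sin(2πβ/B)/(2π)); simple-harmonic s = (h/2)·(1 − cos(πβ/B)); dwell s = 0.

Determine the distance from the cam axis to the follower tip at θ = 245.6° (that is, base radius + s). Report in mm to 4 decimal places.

seg 1 [0°–49.4°] uniform, h=14: full span → s += 14 → s = 14.0000
seg 2 [49.4°–232.2°] dwell: s stays 14.0000
seg 3 [232.2°–258.5°] cycloidal, h=27: θ=245.6° here. β=13.4, B=26.3. 27·(0.5095 − sin(2π·0.5095)/(2π)) = 14.0132 → s = 28.0132
radial distance = base radius + s = 43 + 28.0132 = 71.0132

71.0132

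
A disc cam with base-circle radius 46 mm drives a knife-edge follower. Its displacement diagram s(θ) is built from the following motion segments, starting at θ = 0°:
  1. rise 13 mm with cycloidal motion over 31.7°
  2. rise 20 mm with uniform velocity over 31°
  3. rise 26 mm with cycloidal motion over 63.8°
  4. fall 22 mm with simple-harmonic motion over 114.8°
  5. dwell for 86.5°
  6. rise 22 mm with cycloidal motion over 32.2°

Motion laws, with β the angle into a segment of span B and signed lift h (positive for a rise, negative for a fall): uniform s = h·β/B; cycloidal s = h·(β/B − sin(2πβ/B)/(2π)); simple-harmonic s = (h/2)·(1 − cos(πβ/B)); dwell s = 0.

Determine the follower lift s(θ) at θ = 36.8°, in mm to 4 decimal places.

seg 1 [0°–31.7°] cycloidal, h=13: full span → s += 13 → s = 13.0000
seg 2 [31.7°–62.7°] uniform, h=20: θ=36.8° here. β=5.1, B=31. 20·5.1/31 = 3.2903 → s = 16.2903

16.2903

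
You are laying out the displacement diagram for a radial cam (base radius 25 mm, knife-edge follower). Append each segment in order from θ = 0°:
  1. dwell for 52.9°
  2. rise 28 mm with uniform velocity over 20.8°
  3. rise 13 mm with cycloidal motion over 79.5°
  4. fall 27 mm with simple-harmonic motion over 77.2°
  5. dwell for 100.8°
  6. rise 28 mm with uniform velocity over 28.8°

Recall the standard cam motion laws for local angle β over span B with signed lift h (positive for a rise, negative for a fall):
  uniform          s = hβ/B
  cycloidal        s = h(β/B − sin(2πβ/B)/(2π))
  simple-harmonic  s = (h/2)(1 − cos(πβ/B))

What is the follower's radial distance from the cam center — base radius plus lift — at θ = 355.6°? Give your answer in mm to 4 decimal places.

seg 1 [0°–52.9°] dwell: s stays 0.0000
seg 2 [52.9°–73.7°] uniform, h=28: full span → s += 28 → s = 28.0000
seg 3 [73.7°–153.2°] cycloidal, h=13: full span → s += 13 → s = 41.0000
seg 4 [153.2°–230.4°] simple-harmonic, h=-27: full span → s += -27 → s = 14.0000
seg 5 [230.4°–331.2°] dwell: s stays 14.0000
seg 6 [331.2°–360°] uniform, h=28: θ=355.6° here. β=24.4, B=28.8. 28·24.4/28.8 = 23.7222 → s = 37.7222
radial distance = base radius + s = 25 + 37.7222 = 62.7222

62.7222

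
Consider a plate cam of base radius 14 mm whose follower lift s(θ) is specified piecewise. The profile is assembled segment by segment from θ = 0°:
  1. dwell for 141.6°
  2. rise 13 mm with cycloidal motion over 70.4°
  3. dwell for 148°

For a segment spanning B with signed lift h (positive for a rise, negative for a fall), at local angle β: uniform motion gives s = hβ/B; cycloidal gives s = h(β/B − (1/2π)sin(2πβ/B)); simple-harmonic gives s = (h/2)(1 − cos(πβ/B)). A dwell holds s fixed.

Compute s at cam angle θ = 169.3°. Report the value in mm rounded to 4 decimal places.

seg 1 [0°–141.6°] dwell: s stays 0.0000
seg 2 [141.6°–212°] cycloidal, h=13: θ=169.3° here. β=27.7, B=70.4. 13·(0.3935 − sin(2π·0.3935)/(2π)) = 3.8312 → s = 3.8312

3.8312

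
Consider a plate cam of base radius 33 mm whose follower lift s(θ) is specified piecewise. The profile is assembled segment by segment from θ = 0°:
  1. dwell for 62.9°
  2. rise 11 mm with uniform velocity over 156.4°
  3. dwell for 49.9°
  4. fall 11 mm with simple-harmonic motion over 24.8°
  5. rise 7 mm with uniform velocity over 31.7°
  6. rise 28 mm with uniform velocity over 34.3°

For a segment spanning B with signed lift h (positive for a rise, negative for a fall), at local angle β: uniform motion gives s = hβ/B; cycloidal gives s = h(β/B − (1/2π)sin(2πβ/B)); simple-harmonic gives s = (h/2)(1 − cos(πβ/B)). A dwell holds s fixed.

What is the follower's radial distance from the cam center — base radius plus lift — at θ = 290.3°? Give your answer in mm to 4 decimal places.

seg 1 [0°–62.9°] dwell: s stays 0.0000
seg 2 [62.9°–219.3°] uniform, h=11: full span → s += 11 → s = 11.0000
seg 3 [219.3°–269.2°] dwell: s stays 11.0000
seg 4 [269.2°–294°] simple-harmonic, h=-11: θ=290.3° here. β=21.1, B=24.8. -11/2·(1 − cos(π·0.8508)) = -10.4068 → s = 0.5932
radial distance = base radius + s = 33 + 0.5932 = 33.5932

33.5932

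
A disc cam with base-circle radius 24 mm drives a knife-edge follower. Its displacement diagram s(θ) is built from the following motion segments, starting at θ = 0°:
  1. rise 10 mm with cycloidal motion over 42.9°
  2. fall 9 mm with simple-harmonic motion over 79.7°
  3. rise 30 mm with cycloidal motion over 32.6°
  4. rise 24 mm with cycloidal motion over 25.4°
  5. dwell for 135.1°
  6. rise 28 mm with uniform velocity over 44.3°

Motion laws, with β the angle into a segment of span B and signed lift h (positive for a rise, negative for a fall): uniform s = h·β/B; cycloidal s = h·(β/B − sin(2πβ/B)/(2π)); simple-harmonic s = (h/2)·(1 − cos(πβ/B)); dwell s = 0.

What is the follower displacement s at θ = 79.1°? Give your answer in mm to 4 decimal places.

seg 1 [0°–42.9°] cycloidal, h=10: full span → s += 10 → s = 10.0000
seg 2 [42.9°–122.6°] simple-harmonic, h=-9: θ=79.1° here. β=36.2, B=79.7. -9/2·(1 − cos(π·0.4542)) = -3.8548 → s = 6.1452

6.1452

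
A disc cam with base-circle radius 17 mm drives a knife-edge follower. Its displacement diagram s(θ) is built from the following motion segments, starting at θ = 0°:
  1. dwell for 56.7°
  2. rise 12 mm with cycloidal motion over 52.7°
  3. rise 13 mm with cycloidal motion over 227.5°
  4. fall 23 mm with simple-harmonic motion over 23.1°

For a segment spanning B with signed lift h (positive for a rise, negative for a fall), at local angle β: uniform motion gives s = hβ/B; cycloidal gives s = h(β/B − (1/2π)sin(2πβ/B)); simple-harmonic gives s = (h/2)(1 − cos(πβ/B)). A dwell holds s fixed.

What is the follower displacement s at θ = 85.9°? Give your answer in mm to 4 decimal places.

seg 1 [0°–56.7°] dwell: s stays 0.0000
seg 2 [56.7°–109.4°] cycloidal, h=12: θ=85.9° here. β=29.2, B=52.7. 12·(0.5541 − sin(2π·0.5541)/(2π)) = 7.2855 → s = 7.2855

7.2855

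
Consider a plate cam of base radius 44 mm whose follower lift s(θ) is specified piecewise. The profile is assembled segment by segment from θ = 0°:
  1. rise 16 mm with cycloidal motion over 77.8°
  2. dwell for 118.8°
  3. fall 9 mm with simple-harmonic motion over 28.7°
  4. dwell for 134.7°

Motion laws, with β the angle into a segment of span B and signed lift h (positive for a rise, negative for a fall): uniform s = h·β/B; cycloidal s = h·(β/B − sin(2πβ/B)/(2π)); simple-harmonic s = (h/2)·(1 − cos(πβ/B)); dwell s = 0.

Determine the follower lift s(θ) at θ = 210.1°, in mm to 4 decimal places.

seg 1 [0°–77.8°] cycloidal, h=16: full span → s += 16 → s = 16.0000
seg 2 [77.8°–196.6°] dwell: s stays 16.0000
seg 3 [196.6°–225.3°] simple-harmonic, h=-9: θ=210.1° here. β=13.5, B=28.7. -9/2·(1 − cos(π·0.4704)) = -4.0819 → s = 11.9181

11.9181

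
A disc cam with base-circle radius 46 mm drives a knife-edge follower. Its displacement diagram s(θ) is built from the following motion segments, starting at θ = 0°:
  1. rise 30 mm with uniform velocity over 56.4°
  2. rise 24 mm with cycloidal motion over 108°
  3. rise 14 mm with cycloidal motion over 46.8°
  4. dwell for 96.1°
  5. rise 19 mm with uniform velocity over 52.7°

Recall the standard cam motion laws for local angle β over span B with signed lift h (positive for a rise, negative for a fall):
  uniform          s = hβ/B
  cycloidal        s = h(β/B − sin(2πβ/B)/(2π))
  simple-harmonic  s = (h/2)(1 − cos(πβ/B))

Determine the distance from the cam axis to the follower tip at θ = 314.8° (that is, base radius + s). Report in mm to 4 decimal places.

seg 1 [0°–56.4°] uniform, h=30: full span → s += 30 → s = 30.0000
seg 2 [56.4°–164.4°] cycloidal, h=24: full span → s += 24 → s = 54.0000
seg 3 [164.4°–211.2°] cycloidal, h=14: full span → s += 14 → s = 68.0000
seg 4 [211.2°–307.3°] dwell: s stays 68.0000
seg 5 [307.3°–360°] uniform, h=19: θ=314.8° here. β=7.5, B=52.7. 19·7.5/52.7 = 2.7040 → s = 70.7040
radial distance = base radius + s = 46 + 70.7040 = 116.7040

116.7040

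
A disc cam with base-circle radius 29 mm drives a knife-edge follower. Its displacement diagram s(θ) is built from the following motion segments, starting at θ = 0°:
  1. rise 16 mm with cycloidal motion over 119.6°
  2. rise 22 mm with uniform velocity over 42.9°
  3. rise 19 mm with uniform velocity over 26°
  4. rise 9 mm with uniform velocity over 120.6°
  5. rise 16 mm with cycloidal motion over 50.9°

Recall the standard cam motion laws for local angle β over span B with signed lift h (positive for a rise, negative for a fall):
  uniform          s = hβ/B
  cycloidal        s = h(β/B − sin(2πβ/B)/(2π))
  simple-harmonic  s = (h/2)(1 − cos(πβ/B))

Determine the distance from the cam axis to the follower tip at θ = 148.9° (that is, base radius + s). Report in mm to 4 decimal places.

seg 1 [0°–119.6°] cycloidal, h=16: full span → s += 16 → s = 16.0000
seg 2 [119.6°–162.5°] uniform, h=22: θ=148.9° here. β=29.3, B=42.9. 22·29.3/42.9 = 15.0256 → s = 31.0256
radial distance = base radius + s = 29 + 31.0256 = 60.0256

60.0256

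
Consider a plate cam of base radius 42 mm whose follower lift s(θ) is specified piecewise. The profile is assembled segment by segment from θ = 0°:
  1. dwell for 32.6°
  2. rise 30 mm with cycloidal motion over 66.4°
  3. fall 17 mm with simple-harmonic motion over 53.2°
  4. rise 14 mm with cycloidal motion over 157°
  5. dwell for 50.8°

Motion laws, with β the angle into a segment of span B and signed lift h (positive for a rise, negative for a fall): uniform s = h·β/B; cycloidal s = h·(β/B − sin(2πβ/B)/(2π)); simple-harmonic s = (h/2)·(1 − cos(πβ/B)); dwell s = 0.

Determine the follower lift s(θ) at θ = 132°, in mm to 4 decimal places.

seg 1 [0°–32.6°] dwell: s stays 0.0000
seg 2 [32.6°–99°] cycloidal, h=30: full span → s += 30 → s = 30.0000
seg 3 [99°–152.2°] simple-harmonic, h=-17: θ=132° here. β=33, B=53.2. -17/2·(1 − cos(π·0.6203)) = -11.6365 → s = 18.3635

18.3635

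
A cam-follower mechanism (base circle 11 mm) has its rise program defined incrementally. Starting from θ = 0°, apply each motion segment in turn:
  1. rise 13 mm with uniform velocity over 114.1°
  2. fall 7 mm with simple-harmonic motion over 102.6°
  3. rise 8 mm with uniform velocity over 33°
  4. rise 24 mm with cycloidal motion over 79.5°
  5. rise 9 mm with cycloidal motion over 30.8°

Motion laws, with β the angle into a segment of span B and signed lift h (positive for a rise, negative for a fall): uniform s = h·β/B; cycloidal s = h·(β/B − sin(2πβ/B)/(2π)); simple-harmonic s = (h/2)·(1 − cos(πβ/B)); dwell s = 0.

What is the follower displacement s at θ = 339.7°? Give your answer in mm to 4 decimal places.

seg 1 [0°–114.1°] uniform, h=13: full span → s += 13 → s = 13.0000
seg 2 [114.1°–216.7°] simple-harmonic, h=-7: full span → s += -7 → s = 6.0000
seg 3 [216.7°–249.7°] uniform, h=8: full span → s += 8 → s = 14.0000
seg 4 [249.7°–329.2°] cycloidal, h=24: full span → s += 24 → s = 38.0000
seg 5 [329.2°–360°] cycloidal, h=9: θ=339.7° here. β=10.5, B=30.8. 9·(0.3409 − sin(2π·0.3409)/(2π)) = 1.8632 → s = 39.8632

39.8632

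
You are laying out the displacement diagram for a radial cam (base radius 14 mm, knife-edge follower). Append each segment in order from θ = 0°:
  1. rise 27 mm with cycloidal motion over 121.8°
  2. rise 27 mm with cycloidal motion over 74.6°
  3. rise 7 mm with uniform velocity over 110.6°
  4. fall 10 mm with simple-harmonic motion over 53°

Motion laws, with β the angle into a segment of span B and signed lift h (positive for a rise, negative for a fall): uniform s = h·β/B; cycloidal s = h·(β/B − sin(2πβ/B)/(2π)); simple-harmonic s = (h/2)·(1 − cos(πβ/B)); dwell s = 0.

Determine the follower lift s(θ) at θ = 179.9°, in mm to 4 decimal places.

seg 1 [0°–121.8°] cycloidal, h=27: full span → s += 27 → s = 27.0000
seg 2 [121.8°–196.4°] cycloidal, h=27: θ=179.9° here. β=58.1, B=74.6. 27·(0.7788 − sin(2π·0.7788)/(2π)) = 25.2551 → s = 52.2551

52.2551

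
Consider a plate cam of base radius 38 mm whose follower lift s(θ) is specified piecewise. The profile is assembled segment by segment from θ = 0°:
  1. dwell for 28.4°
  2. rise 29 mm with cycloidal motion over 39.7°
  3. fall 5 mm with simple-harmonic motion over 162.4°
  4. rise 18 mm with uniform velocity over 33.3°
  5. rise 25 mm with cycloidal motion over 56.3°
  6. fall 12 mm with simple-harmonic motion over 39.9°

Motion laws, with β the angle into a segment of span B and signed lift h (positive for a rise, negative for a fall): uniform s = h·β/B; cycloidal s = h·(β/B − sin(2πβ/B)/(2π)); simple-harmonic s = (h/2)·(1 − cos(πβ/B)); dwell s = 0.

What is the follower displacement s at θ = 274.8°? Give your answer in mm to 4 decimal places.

seg 1 [0°–28.4°] dwell: s stays 0.0000
seg 2 [28.4°–68.1°] cycloidal, h=29: full span → s += 29 → s = 29.0000
seg 3 [68.1°–230.5°] simple-harmonic, h=-5: full span → s += -5 → s = 24.0000
seg 4 [230.5°–263.8°] uniform, h=18: full span → s += 18 → s = 42.0000
seg 5 [263.8°–320.1°] cycloidal, h=25: θ=274.8° here. β=11, B=56.3. 25·(0.1954 − sin(2π·0.1954)/(2π)) = 1.1377 → s = 43.1377

43.1377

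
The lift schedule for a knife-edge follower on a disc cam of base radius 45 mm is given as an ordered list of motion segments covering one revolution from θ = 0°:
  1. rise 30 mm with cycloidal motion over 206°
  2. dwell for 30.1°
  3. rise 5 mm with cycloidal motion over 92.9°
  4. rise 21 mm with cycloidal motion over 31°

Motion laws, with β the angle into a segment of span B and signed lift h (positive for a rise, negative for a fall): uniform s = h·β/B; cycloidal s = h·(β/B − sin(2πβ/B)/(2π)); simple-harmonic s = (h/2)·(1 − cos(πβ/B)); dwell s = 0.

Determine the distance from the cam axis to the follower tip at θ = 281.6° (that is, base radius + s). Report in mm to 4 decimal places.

seg 1 [0°–206°] cycloidal, h=30: full span → s += 30 → s = 30.0000
seg 2 [206°–236.1°] dwell: s stays 30.0000
seg 3 [236.1°–329°] cycloidal, h=5: θ=281.6° here. β=45.5, B=92.9. 5·(0.4898 − sin(2π·0.4898)/(2π)) = 2.3978 → s = 32.3978
radial distance = base radius + s = 45 + 32.3978 = 77.3978

77.3978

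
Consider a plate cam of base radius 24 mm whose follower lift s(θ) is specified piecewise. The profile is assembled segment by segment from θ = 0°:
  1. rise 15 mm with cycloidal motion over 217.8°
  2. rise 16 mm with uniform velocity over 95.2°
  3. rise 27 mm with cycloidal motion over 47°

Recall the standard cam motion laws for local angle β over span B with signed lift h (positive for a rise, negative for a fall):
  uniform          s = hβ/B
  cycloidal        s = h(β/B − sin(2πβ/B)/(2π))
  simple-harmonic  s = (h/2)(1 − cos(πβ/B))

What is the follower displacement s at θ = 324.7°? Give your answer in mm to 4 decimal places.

seg 1 [0°–217.8°] cycloidal, h=15: full span → s += 15 → s = 15.0000
seg 2 [217.8°–313°] uniform, h=16: full span → s += 16 → s = 31.0000
seg 3 [313°–360°] cycloidal, h=27: θ=324.7° here. β=11.7, B=47. 27·(0.2489 − sin(2π·0.2489)/(2π)) = 2.4242 → s = 33.4242

33.4242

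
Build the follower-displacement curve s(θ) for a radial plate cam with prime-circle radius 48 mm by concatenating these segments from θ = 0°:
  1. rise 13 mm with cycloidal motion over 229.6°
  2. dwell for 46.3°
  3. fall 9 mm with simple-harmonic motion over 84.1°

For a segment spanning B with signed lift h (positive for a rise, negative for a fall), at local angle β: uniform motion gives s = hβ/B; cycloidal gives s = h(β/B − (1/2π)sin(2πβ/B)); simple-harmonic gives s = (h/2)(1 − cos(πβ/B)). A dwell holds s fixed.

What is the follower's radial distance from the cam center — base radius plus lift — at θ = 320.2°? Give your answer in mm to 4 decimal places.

seg 1 [0°–229.6°] cycloidal, h=13: full span → s += 13 → s = 13.0000
seg 2 [229.6°–275.9°] dwell: s stays 13.0000
seg 3 [275.9°–360°] simple-harmonic, h=-9: θ=320.2° here. β=44.3, B=84.1. -9/2·(1 − cos(π·0.5268)) = -4.8778 → s = 8.1222
radial distance = base radius + s = 48 + 8.1222 = 56.1222

56.1222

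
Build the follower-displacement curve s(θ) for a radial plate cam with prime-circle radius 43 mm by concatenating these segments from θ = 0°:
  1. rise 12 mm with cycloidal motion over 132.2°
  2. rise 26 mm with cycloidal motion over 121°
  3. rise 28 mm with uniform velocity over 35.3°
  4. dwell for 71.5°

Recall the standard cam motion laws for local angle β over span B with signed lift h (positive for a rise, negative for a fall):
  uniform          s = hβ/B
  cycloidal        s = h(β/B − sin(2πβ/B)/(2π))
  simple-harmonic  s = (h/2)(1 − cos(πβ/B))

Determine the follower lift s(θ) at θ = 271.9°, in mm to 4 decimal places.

seg 1 [0°–132.2°] cycloidal, h=12: full span → s += 12 → s = 12.0000
seg 2 [132.2°–253.2°] cycloidal, h=26: full span → s += 26 → s = 38.0000
seg 3 [253.2°–288.5°] uniform, h=28: θ=271.9° here. β=18.7, B=35.3. 28·18.7/35.3 = 14.8329 → s = 52.8329

52.8329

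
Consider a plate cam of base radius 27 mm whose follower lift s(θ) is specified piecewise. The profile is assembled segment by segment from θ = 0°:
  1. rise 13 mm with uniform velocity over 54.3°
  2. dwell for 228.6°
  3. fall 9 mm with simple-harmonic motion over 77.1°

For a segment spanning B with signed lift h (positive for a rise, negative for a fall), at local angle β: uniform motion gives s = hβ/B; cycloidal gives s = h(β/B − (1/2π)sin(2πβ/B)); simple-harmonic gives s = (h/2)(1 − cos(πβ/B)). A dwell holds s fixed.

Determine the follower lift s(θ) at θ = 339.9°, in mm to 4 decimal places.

seg 1 [0°–54.3°] uniform, h=13: full span → s += 13 → s = 13.0000
seg 2 [54.3°–282.9°] dwell: s stays 13.0000
seg 3 [282.9°–360°] simple-harmonic, h=-9: θ=339.9° here. β=57, B=77.1. -9/2·(1 − cos(π·0.7393)) = -7.5732 → s = 5.4268

5.4268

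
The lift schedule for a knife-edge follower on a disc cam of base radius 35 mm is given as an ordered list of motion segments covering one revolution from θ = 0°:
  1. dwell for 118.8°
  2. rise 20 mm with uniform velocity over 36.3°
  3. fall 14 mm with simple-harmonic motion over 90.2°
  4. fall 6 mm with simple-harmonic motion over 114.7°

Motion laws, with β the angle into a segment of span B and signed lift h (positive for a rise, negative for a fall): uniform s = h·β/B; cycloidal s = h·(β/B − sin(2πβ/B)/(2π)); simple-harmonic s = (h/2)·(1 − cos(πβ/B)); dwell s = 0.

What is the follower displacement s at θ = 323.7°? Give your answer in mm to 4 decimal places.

seg 1 [0°–118.8°] dwell: s stays 0.0000
seg 2 [118.8°–155.1°] uniform, h=20: full span → s += 20 → s = 20.0000
seg 3 [155.1°–245.3°] simple-harmonic, h=-14: full span → s += -14 → s = 6.0000
seg 4 [245.3°–360°] simple-harmonic, h=-6: θ=323.7° here. β=78.4, B=114.7. -6/2·(1 − cos(π·0.6835)) = -4.6354 → s = 1.3646

1.3646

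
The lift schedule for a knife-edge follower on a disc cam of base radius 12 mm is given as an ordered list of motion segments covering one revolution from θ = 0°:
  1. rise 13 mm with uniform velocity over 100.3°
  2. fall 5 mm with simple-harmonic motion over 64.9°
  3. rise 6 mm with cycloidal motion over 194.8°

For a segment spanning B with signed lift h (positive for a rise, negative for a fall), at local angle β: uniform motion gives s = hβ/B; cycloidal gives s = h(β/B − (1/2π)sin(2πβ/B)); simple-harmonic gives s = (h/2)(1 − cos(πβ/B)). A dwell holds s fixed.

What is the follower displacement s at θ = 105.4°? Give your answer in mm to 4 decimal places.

seg 1 [0°–100.3°] uniform, h=13: full span → s += 13 → s = 13.0000
seg 2 [100.3°–165.2°] simple-harmonic, h=-5: θ=105.4° here. β=5.1, B=64.9. -5/2·(1 − cos(π·0.0786)) = -0.0758 → s = 12.9242

12.9242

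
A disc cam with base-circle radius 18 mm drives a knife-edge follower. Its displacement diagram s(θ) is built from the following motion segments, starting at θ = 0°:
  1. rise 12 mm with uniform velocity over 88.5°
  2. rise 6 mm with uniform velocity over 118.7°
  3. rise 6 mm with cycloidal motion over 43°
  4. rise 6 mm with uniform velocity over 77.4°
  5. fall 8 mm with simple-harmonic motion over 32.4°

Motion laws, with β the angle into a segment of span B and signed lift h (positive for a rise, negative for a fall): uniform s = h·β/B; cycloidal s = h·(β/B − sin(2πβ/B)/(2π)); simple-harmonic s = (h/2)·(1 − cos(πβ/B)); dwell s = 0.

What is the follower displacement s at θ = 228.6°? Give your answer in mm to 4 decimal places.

seg 1 [0°–88.5°] uniform, h=12: full span → s += 12 → s = 12.0000
seg 2 [88.5°–207.2°] uniform, h=6: full span → s += 6 → s = 18.0000
seg 3 [207.2°–250.2°] cycloidal, h=6: θ=228.6° here. β=21.4, B=43. 6·(0.4977 − sin(2π·0.4977)/(2π)) = 2.9721 → s = 20.9721

20.9721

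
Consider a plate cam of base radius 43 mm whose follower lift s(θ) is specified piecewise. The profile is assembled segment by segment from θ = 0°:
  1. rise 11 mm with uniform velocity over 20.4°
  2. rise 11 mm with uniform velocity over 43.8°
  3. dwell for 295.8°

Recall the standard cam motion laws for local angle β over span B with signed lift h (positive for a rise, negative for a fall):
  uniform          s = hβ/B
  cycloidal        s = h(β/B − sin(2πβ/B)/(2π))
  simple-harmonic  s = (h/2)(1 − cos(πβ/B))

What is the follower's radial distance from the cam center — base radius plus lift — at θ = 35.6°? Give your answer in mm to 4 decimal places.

seg 1 [0°–20.4°] uniform, h=11: full span → s += 11 → s = 11.0000
seg 2 [20.4°–64.2°] uniform, h=11: θ=35.6° here. β=15.2, B=43.8. 11·15.2/43.8 = 3.8174 → s = 14.8174
radial distance = base radius + s = 43 + 14.8174 = 57.8174

57.8174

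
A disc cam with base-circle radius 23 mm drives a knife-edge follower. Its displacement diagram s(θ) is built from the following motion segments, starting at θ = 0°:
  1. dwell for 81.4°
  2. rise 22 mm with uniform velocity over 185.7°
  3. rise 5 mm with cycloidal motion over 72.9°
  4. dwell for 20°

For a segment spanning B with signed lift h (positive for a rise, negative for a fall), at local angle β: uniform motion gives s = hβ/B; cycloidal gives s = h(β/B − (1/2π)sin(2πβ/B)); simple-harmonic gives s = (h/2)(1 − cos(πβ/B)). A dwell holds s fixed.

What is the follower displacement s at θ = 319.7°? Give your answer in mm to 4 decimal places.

seg 1 [0°–81.4°] dwell: s stays 0.0000
seg 2 [81.4°–267.1°] uniform, h=22: full span → s += 22 → s = 22.0000
seg 3 [267.1°–340°] cycloidal, h=5: θ=319.7° here. β=52.6, B=72.9. 5·(0.7215 − sin(2π·0.7215)/(2π)) = 4.3908 → s = 26.3908

26.3908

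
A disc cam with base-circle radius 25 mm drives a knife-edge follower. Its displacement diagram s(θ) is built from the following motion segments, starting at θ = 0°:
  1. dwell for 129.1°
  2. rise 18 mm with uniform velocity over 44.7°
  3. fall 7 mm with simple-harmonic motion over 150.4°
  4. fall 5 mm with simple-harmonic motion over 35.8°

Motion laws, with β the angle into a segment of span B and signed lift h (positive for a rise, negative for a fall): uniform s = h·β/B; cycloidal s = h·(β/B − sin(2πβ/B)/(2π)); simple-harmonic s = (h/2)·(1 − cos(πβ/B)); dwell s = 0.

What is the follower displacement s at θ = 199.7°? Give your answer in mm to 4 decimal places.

seg 1 [0°–129.1°] dwell: s stays 0.0000
seg 2 [129.1°–173.8°] uniform, h=18: full span → s += 18 → s = 18.0000
seg 3 [173.8°–324.2°] simple-harmonic, h=-7: θ=199.7° here. β=25.9, B=150.4. -7/2·(1 − cos(π·0.1722)) = -0.4998 → s = 17.5002

17.5002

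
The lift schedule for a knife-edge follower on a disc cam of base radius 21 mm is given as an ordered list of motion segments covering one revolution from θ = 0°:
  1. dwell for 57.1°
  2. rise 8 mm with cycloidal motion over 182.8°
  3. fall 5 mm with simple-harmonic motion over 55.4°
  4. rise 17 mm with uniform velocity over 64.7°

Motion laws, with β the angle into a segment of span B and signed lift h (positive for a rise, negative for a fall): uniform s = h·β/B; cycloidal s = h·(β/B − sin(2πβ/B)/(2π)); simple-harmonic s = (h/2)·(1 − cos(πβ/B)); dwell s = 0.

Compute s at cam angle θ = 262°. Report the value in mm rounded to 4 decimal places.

seg 1 [0°–57.1°] dwell: s stays 0.0000
seg 2 [57.1°–239.9°] cycloidal, h=8: full span → s += 8 → s = 8.0000
seg 3 [239.9°–295.3°] simple-harmonic, h=-5: θ=262° here. β=22.1, B=55.4. -5/2·(1 − cos(π·0.3989)) = -1.7194 → s = 6.2806

6.2806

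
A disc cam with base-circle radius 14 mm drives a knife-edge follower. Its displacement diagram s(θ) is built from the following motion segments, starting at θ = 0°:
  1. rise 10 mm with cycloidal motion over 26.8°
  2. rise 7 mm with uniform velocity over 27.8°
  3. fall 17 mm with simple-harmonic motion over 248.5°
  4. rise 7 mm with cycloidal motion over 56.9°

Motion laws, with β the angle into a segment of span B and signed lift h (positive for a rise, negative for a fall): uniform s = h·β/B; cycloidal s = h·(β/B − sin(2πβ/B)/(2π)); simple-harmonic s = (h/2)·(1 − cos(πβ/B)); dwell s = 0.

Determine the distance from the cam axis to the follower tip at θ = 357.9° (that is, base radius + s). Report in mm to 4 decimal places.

seg 1 [0°–26.8°] cycloidal, h=10: full span → s += 10 → s = 10.0000
seg 2 [26.8°–54.6°] uniform, h=7: full span → s += 7 → s = 17.0000
seg 3 [54.6°–303.1°] simple-harmonic, h=-17: full span → s += -17 → s = 0.0000
seg 4 [303.1°–360°] cycloidal, h=7: θ=357.9° here. β=54.8, B=56.9. 7·(0.9631 − sin(2π·0.9631)/(2π)) = 6.9977 → s = 6.9977
radial distance = base radius + s = 14 + 6.9977 = 20.9977

20.9977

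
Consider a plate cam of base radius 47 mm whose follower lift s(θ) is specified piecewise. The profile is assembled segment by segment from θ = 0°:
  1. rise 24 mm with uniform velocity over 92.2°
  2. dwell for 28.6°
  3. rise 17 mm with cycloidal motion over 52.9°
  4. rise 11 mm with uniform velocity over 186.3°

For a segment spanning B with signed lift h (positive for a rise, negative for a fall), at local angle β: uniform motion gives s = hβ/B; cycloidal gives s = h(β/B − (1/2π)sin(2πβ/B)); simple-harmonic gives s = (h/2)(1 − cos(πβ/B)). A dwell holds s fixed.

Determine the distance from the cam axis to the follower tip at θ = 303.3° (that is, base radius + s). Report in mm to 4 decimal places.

seg 1 [0°–92.2°] uniform, h=24: full span → s += 24 → s = 24.0000
seg 2 [92.2°–120.8°] dwell: s stays 24.0000
seg 3 [120.8°–173.7°] cycloidal, h=17: full span → s += 17 → s = 41.0000
seg 4 [173.7°–360°] uniform, h=11: θ=303.3° here. β=129.6, B=186.3. 11·129.6/186.3 = 7.6522 → s = 48.6522
radial distance = base radius + s = 47 + 48.6522 = 95.6522

95.6522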